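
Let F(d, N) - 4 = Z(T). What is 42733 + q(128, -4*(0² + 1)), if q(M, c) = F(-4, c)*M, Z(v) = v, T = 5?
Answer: 43885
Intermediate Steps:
F(d, N) = 9 (F(d, N) = 4 + 5 = 9)
q(M, c) = 9*M
42733 + q(128, -4*(0² + 1)) = 42733 + 9*128 = 42733 + 1152 = 43885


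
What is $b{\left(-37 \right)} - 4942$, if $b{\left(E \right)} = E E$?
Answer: $-3573$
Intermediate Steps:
$b{\left(E \right)} = E^{2}$
$b{\left(-37 \right)} - 4942 = \left(-37\right)^{2} - 4942 = 1369 - 4942 = -3573$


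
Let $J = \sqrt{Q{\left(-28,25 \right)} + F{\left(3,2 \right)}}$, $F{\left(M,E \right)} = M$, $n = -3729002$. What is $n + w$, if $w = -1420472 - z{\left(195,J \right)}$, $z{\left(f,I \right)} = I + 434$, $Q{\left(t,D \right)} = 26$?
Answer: $-5149908 - \sqrt{29} \approx -5.1499 \cdot 10^{6}$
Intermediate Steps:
$J = \sqrt{29}$ ($J = \sqrt{26 + 3} = \sqrt{29} \approx 5.3852$)
$z{\left(f,I \right)} = 434 + I$
$w = -1420906 - \sqrt{29}$ ($w = -1420472 - \left(434 + \sqrt{29}\right) = -1420906 - \sqrt{29} \approx -1.4209 \cdot 10^{6}$)
$n + w = -3729002 - \left(1420906 + \sqrt{29}\right) = -5149908 - \sqrt{29}$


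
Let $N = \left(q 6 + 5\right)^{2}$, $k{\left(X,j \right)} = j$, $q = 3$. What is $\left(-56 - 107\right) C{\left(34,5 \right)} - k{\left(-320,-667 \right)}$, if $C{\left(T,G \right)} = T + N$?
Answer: $-91102$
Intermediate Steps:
$N = 529$ ($N = \left(3 \cdot 6 + 5\right)^{2} = \left(18 + 5\right)^{2} = 23^{2} = 529$)
$C{\left(T,G \right)} = 529 + T$ ($C{\left(T,G \right)} = T + 529 = 529 + T$)
$\left(-56 - 107\right) C{\left(34,5 \right)} - k{\left(-320,-667 \right)} = \left(-56 - 107\right) \left(529 + 34\right) - -667 = \left(-56 - 107\right) 563 + 667 = \left(-163\right) 563 + 667 = -91769 + 667 = -91102$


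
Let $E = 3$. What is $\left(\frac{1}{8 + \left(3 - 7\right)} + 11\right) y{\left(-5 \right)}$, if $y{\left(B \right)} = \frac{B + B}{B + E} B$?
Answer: $- \frac{1125}{4} \approx -281.25$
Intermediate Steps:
$y{\left(B \right)} = \frac{2 B^{2}}{3 + B}$ ($y{\left(B \right)} = \frac{B + B}{B + 3} B = \frac{2 B}{3 + B} B = \frac{2 B^{2}}{3 + B}$)
$\left(\frac{1}{8 + \left(3 - 7\right)} + 11\right) y{\left(-5 \right)} = \left(\frac{1}{8 + \left(3 - 7\right)} + 11\right) \frac{2 \left(-5\right)^{2}}{3 - 5} = \left(\frac{1}{8 + \left(3 - 7\right)} + 11\right) 2 \cdot 25 \frac{1}{-2} = \left(\frac{1}{8 - 4} + 11\right) 2 \cdot 25 \left(- \frac{1}{2}\right) = \left(\frac{1}{4} + 11\right) \left(-25\right) = \frac{45}{4} \left(-25\right) = - \frac{1125}{4}$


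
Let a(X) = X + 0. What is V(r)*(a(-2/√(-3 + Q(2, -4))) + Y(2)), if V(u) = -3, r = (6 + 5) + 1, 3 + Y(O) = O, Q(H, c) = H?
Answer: 3 - 6*I ≈ 3.0 - 6.0*I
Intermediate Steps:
Y(O) = -3 + O
r = 12 (r = 11 + 1 = 12)
a(X) = X
V(r)*(a(-2/√(-3 + Q(2, -4))) + Y(2)) = -3*(-2/√(-3 + 2) + (-3 + 2)) = -3*(-2*(-I) - 1) = -3*(-(-2)*I - 1) = -3*(2*I - 1) = -3*(-1 + 2*I) = 3 - 6*I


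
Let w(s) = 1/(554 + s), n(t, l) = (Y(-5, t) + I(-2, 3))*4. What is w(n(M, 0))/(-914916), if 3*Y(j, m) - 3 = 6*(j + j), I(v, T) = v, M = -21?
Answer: -1/430010520 ≈ -2.3255e-9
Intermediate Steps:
Y(j, m) = 1 + 4*j (Y(j, m) = 1 + (6*(j + j))/3 = 1 + (6*(2*j))/3 = 1 + (12*j)/3 = 1 + 4*j)
n(t, l) = -84 (n(t, l) = ((1 + 4*(-5)) - 2)*4 = ((1 - 20) - 2)*4 = (-19 - 2)*4 = -21*4 = -84)
w(n(M, 0))/(-914916) = 1/((554 - 84)*(-914916)) = -1/914916/470 = (1/470)*(-1/914916) = -1/430010520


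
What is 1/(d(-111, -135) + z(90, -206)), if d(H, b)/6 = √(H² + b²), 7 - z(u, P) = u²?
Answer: -8093/64396993 - 18*√3394/64396993 ≈ -0.00014196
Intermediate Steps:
z(u, P) = 7 - u²
d(H, b) = 6*√(H² + b²)
1/(d(-111, -135) + z(90, -206)) = 1/(6*√((-111)² + (-135)²) + (7 - 1*90²)) = 1/(6*√(12321 + 18225) + (7 - 1*8100)) = 1/(6*√30546 + (7 - 8100)) = 1/(6*(3*√3394) - 8093) = 1/(18*√3394 - 8093) = 1/(-8093 + 18*√3394)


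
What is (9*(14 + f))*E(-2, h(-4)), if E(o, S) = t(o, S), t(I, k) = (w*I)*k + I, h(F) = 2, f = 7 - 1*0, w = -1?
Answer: 378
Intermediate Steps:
f = 7 (f = 7 + 0 = 7)
t(I, k) = I - I*k (t(I, k) = (-I)*k + I = -I*k + I = I - I*k)
E(o, S) = o*(1 - S)
(9*(14 + f))*E(-2, h(-4)) = (9*(14 + 7))*(-2*(1 - 1*2)) = (9*21)*(-2*(1 - 2)) = 189*(-2*(-1)) = 189*2 = 378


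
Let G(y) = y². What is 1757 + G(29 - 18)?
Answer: 1878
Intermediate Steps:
1757 + G(29 - 18) = 1757 + (29 - 18)² = 1757 + 11² = 1757 + 121 = 1878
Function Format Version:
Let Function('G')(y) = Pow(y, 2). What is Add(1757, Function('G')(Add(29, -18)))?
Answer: 1878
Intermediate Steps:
Add(1757, Function('G')(Add(29, -18))) = Add(1757, Pow(Add(29, -18), 2)) = Add(1757, Pow(11, 2)) = Add(1757, 121) = 1878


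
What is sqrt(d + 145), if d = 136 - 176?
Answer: sqrt(105) ≈ 10.247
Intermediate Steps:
d = -40
sqrt(d + 145) = sqrt(-40 + 145) = sqrt(105)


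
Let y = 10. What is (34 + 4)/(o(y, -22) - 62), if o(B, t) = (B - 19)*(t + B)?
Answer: 19/23 ≈ 0.82609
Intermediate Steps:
o(B, t) = (-19 + B)*(B + t)
(34 + 4)/(o(y, -22) - 62) = (34 + 4)/((10² - 19*10 - 19*(-22) + 10*(-22)) - 62) = 38/((100 - 190 + 418 - 220) - 62) = 38/(108 - 62) = 38/46 = 38*(1/46) = 19/23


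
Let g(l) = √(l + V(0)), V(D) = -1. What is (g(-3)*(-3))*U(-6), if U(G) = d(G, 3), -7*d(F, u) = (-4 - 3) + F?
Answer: -78*I/7 ≈ -11.143*I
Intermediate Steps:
d(F, u) = 1 - F/7 (d(F, u) = -((-4 - 3) + F)/7 = -(-7 + F)/7 = 1 - F/7)
U(G) = 1 - G/7
g(l) = √(-1 + l) (g(l) = √(l - 1) = √(-1 + l))
(g(-3)*(-3))*U(-6) = (√(-1 - 3)*(-3))*(1 - ⅐*(-6)) = (√(-4)*(-3))*(1 + 6/7) = ((2*I)*(-3))*(13/7) = -6*I*(13/7) = -78*I/7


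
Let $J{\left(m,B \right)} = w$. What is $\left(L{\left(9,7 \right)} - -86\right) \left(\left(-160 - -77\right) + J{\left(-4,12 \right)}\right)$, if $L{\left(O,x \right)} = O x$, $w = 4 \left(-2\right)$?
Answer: $-13559$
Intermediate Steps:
$w = -8$
$J{\left(m,B \right)} = -8$
$\left(L{\left(9,7 \right)} - -86\right) \left(\left(-160 - -77\right) + J{\left(-4,12 \right)}\right) = \left(9 \cdot 7 - -86\right) \left(\left(-160 - -77\right) - 8\right) = \left(63 + \left(-72 + 158\right)\right) \left(\left(-160 + 77\right) - 8\right) = \left(63 + 86\right) \left(-83 - 8\right) = 149 \left(-91\right) = -13559$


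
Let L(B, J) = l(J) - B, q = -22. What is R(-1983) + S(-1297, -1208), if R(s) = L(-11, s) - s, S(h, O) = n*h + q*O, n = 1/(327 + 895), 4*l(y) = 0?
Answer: 34911243/1222 ≈ 28569.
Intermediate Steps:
l(y) = 0 (l(y) = (1/4)*0 = 0)
n = 1/1222 ≈ 0.00081833
L(B, J) = -B (L(B, J) = 0 - B = -B)
S(h, O) = -22*O + h/1222 (S(h, O) = h/1222 - 22*O = -22*O + h/1222)
R(s) = 11 - s (R(s) = -1*(-11) - s = 11 - s)
R(-1983) + S(-1297, -1208) = (11 - 1*(-1983)) + (-22*(-1208) + (1/1222)*(-1297)) = (11 + 1983) + (26576 - 1297/1222) = 1994 + 32474575/1222 = 34911243/1222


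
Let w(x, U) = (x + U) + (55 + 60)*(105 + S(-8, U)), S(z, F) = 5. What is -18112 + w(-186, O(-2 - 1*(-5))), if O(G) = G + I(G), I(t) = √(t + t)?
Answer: -5645 + √6 ≈ -5642.5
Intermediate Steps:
I(t) = √2*√t (I(t) = √(2*t) = √2*√t)
O(G) = G + √2*√G
w(x, U) = 12650 + U + x (w(x, U) = (x + U) + (55 + 60)*(105 + 5) = (U + x) + 115*110 = (U + x) + 12650 = 12650 + U + x)
-18112 + w(-186, O(-2 - 1*(-5))) = -18112 + (12650 + ((-2 - 1*(-5)) + √2*√(-2 - 1*(-5))) - 186) = -18112 + (12650 + ((-2 + 5) + √2*√(-2 + 5)) - 186) = -18112 + (12650 + (3 + √2*√3) - 186) = -18112 + (12650 + (3 + √6) - 186) = -18112 + (12467 + √6) = -5645 + √6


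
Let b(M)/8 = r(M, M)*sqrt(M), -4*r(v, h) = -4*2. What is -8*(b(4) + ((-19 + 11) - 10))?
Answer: -112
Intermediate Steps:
r(v, h) = 2 (r(v, h) = -(-1)*2 = -1/4*(-8) = 2)
b(M) = 16*sqrt(M) (b(M) = 8*(2*sqrt(M)) = 16*sqrt(M))
-8*(b(4) + ((-19 + 11) - 10)) = -8*(16*sqrt(4) + ((-19 + 11) - 10)) = -8*(16*2 + (-8 - 10)) = -8*(32 - 18) = -8*14 = -112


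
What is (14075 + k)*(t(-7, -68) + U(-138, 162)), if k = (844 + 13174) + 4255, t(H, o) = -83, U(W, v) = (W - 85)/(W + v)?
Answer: -17912705/6 ≈ -2.9855e+6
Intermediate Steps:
U(W, v) = (-85 + W)/(W + v)
k = 18273 (k = 14018 + 4255 = 18273)
(14075 + k)*(t(-7, -68) + U(-138, 162)) = (14075 + 18273)*(-83 + (-85 - 138)/(-138 + 162)) = 32348*(-83 - 223/24) = 32348*(-2215/24) = -17912705/6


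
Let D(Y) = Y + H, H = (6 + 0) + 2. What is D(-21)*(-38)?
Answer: 494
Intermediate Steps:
H = 8 (H = 6 + 2 = 8)
D(Y) = 8 + Y (D(Y) = Y + 8 = 8 + Y)
D(-21)*(-38) = (8 - 21)*(-38) = -13*(-38) = 494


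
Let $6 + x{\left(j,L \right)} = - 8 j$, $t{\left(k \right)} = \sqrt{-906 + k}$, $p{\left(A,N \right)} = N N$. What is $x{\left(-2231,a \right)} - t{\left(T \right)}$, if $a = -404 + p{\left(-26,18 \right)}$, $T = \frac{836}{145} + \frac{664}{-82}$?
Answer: $17842 - \frac{i \sqrt{32103202130}}{5945} \approx 17842.0 - 30.139 i$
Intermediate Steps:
$p{\left(A,N \right)} = N^{2}$
$T = - \frac{13864}{5945}$ ($T = 836 \cdot \frac{1}{145} + 664 \left(- \frac{1}{82}\right) = \frac{836}{145} - \frac{332}{41} = - \frac{13864}{5945} \approx -2.332$)
$a = -80$ ($a = -404 + 18^{2} = -404 + 324 = -80$)
$x{\left(j,L \right)} = -6 - 8 j$
$x{\left(-2231,a \right)} - t{\left(T \right)} = \left(-6 - -17848\right) - \sqrt{-906 - \frac{13864}{5945}} = \left(-6 + 17848\right) - \sqrt{- \frac{5400034}{5945}} = 17842 - \frac{i \sqrt{32103202130}}{5945}$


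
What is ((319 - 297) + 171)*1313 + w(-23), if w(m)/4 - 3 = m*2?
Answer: 253237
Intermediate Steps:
w(m) = 12 + 8*m (w(m) = 12 + 4*(m*2) = 12 + 4*(2*m) = 12 + 8*m)
((319 - 297) + 171)*1313 + w(-23) = ((319 - 297) + 171)*1313 + (12 + 8*(-23)) = (22 + 171)*1313 + (12 - 184) = 193*1313 - 172 = 253409 - 172 = 253237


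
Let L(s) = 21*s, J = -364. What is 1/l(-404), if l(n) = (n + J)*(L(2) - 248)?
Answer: 1/158208 ≈ 6.3208e-6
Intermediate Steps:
l(n) = 74984 - 206*n (l(n) = (n - 364)*(21*2 - 248) = (-364 + n)*(42 - 248) = (-364 + n)*(-206) = 74984 - 206*n)
1/l(-404) = 1/(74984 - 206*(-404)) = 1/(74984 + 83224) = 1/158208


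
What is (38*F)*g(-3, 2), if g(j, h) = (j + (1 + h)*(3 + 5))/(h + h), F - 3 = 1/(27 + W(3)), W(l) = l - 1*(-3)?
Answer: 6650/11 ≈ 604.54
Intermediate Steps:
W(l) = 3 + l (W(l) = l + 3 = 3 + l)
F = 100/33 (F = 3 + 1/(27 + (3 + 3)) = 3 + 1/(27 + 6) = 3 + 1/33 = 100/33 ≈ 3.0303)
g(j, h) = (8 + j + 8*h)/(2*h) (g(j, h) = (j + (1 + h)*8)/((2*h)) = (j + (8 + 8*h))*(1/(2*h)) = (8 + j + 8*h)*(1/(2*h)) = (8 + j + 8*h)/(2*h))
(38*F)*g(-3, 2) = (38*(100/33))*((½)*(8 - 3 + 8*2)/2) = 3800*((½)*(½)*(8 - 3 + 16))/33 = 3800*((½)*(½)*21)/33 = (3800/33)*(21/4) = 6650/11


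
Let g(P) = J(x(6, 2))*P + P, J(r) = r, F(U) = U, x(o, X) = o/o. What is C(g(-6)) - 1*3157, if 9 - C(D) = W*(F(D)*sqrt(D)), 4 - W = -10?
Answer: -3148 + 336*I*sqrt(3) ≈ -3148.0 + 581.97*I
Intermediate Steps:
x(o, X) = 1
W = 14 (W = 4 - 1*(-10) = 4 + 10 = 14)
g(P) = 2*P (g(P) = 1*P + P = P + P = 2*P)
C(D) = 9 - 14*D**(3/2) (C(D) = 9 - 14*D*sqrt(D) = 9 - 14*D**(3/2))
C(g(-6)) - 1*3157 = (9 - 14*(-24*I*sqrt(3))) - 1*3157 = (9 - (-336)*I*sqrt(3)) - 3157 = (9 + 336*I*sqrt(3)) - 3157 = -3148 + 336*I*sqrt(3)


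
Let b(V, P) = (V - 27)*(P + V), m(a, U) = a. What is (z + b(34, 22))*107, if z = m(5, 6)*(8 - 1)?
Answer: 45689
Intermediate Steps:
b(V, P) = (-27 + V)*(P + V)
z = 35 (z = 5*(8 - 1) = 5*7 = 35)
(z + b(34, 22))*107 = (35 + (34**2 - 27*22 - 27*34 + 22*34))*107 = (35 + (1156 - 594 - 918 + 748))*107 = (35 + 392)*107 = 427*107 = 45689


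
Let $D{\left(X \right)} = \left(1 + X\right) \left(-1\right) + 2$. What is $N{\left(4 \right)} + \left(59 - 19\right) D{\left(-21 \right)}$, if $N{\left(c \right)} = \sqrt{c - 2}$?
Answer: $880 + \sqrt{2} \approx 881.41$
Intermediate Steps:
$D{\left(X \right)} = 1 - X$ ($D{\left(X \right)} = \left(-1 - X\right) + 2 = 1 - X$)
$N{\left(c \right)} = \sqrt{-2 + c}$
$N{\left(4 \right)} + \left(59 - 19\right) D{\left(-21 \right)} = \sqrt{-2 + 4} + \left(59 - 19\right) \left(1 - -21\right) = \sqrt{2} + \left(59 - 19\right) \left(1 + 21\right) = \sqrt{2} + 40 \cdot 22 = \sqrt{2} + 880 = 880 + \sqrt{2}$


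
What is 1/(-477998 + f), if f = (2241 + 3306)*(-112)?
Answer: -1/1099262 ≈ -9.0970e-7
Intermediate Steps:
f = -621264 (f = 5547*(-112) = -621264)
1/(-477998 + f) = 1/(-477998 - 621264) = 1/(-1099262) = -1/1099262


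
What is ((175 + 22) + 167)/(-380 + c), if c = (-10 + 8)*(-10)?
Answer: -91/90 ≈ -1.0111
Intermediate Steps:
c = 20 (c = -2*(-10) = 20)
((175 + 22) + 167)/(-380 + c) = ((175 + 22) + 167)/(-380 + 20) = (197 + 167)/(-360) = 364*(-1/360) = -91/90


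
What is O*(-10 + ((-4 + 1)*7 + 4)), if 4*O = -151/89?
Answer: 4077/356 ≈ 11.452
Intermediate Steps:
O = -151/356 (O = (-151/89)/4 = (-151*1/89)/4 = (1/4)*(-151/89) = -151/356 ≈ -0.42416)
O*(-10 + ((-4 + 1)*7 + 4)) = -151*(-10 + ((-4 + 1)*7 + 4))/356 = -151*(-10 + (-3*7 + 4))/356 = -151*(-10 + (-21 + 4))/356 = -151*(-10 - 17)/356 = -151/356*(-27) = 4077/356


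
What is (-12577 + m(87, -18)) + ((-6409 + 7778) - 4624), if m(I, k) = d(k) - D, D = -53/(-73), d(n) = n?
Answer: -1157103/73 ≈ -15851.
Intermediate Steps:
D = 53/73 (D = -53*(-1/73) = 53/73 ≈ 0.72603)
m(I, k) = -53/73 + k (m(I, k) = k - 1*53/73 = k - 53/73 = -53/73 + k)
(-12577 + m(87, -18)) + ((-6409 + 7778) - 4624) = (-12577 + (-53/73 - 18)) + ((-6409 + 7778) - 4624) = (-12577 - 1367/73) + (1369 - 4624) = -919488/73 - 3255 = -1157103/73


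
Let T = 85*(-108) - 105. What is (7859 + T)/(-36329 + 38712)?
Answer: -1426/2383 ≈ -0.59841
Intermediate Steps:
T = -9285 (T = -9180 - 105 = -9285)
(7859 + T)/(-36329 + 38712) = (7859 - 9285)/(-36329 + 38712) = -1426/2383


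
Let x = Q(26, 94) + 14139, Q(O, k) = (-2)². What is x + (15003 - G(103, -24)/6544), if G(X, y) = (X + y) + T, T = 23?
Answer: 95365661/3272 ≈ 29146.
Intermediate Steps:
G(X, y) = 23 + X + y (G(X, y) = (X + y) + 23 = 23 + X + y)
Q(O, k) = 4
x = 14143 (x = 4 + 14139 = 14143)
x + (15003 - G(103, -24)/6544) = 14143 + (15003 - (23 + 103 - 24)/6544) = 14143 + (15003 - 102/6544) = 14143 + (15003 - 1*51/3272) = 14143 + (15003 - 51/3272) = 14143 + 49089765/3272 = 95365661/3272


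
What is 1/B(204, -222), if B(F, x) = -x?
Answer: 1/222 ≈ 0.0045045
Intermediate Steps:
1/B(204, -222) = 1/(-1*(-222)) = 1/222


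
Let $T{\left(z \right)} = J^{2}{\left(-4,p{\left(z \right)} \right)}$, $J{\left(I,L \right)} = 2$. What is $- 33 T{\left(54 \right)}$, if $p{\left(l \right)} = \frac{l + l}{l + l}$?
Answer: $-132$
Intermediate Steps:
$p{\left(l \right)} = 1$ ($p{\left(l \right)} = \frac{2 l}{2 l} = 2 l \frac{1}{2 l} = 1$)
$T{\left(z \right)} = 4$ ($T{\left(z \right)} = 2^{2} = 4$)
$- 33 T{\left(54 \right)} = \left(-33\right) 4 = -132$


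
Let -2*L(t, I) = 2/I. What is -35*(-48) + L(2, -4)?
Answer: 6721/4 ≈ 1680.3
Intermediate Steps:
L(t, I) = -1/I
-35*(-48) + L(2, -4) = -35*(-48) - 1/(-4) = 1680 - 1*(-¼) = 1680 + ¼ = 6721/4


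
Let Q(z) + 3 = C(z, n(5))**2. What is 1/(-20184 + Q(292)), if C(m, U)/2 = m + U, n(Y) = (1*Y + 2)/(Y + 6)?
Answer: 121/39005217 ≈ 3.1021e-6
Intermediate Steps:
n(Y) = (2 + Y)/(6 + Y) (n(Y) = (Y + 2)/(6 + Y) = (2 + Y)/(6 + Y))
C(m, U) = 2*U + 2*m (C(m, U) = 2*(m + U) = 2*(U + m) = 2*U + 2*m)
Q(z) = -3 + (14/11 + 2*z)**2 (Q(z) = -3 + (2*((2 + 5)/(6 + 5)) + 2*z)**2 = -3 + (2*(7/11) + 2*z)**2 = -3 + (14/11 + 2*z)**2)
1/(-20184 + Q(292)) = 1/(-20184 + (-3 + 4*(7 + 11*292)**2/121)) = 1/(-20184 + (-3 + 4*(7 + 3212)**2/121)) = 1/(-20184 + (-3 + (4/121)*3219**2)) = 1/(-20184 + (-3 + (4/121)*10361961)) = 1/(-20184 + (-3 + 41447844/121)) = 1/(-20184 + 41447481/121) = 1/(39005217/121) = 121/39005217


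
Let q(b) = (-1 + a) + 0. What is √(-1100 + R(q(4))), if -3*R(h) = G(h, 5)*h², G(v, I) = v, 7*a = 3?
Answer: 2*I*√5942139/147 ≈ 33.165*I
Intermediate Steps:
a = 3/7 (a = (⅐)*3 = 3/7 ≈ 0.42857)
q(b) = -4/7 (q(b) = (-1 + 3/7) + 0 = -4/7 + 0 = -4/7)
R(h) = -h³/3 (R(h) = -h*h²/3 = -h³/3)
√(-1100 + R(q(4))) = √(-1100 - (-4/7)³/3) = √(-1100 - ⅓*(-64/343)) = √(-1100 + 64/1029) = √(-1131836/1029) = 2*I*√5942139/147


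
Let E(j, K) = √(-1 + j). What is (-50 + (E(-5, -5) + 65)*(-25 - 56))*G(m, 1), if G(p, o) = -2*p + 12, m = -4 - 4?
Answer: -148820 - 2268*I*√6 ≈ -1.4882e+5 - 5555.4*I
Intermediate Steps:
m = -8
G(p, o) = 12 - 2*p
(-50 + (E(-5, -5) + 65)*(-25 - 56))*G(m, 1) = (-50 + (√(-1 - 5) + 65)*(-25 - 56))*(12 - 2*(-8)) = (-50 + (√(-6) + 65)*(-81))*(12 + 16) = (-50 + (I*√6 + 65)*(-81))*28 = (-50 + (65 + I*√6)*(-81))*28 = (-50 + (-5265 - 81*I*√6))*28 = (-5315 - 81*I*√6)*28 = -148820 - 2268*I*√6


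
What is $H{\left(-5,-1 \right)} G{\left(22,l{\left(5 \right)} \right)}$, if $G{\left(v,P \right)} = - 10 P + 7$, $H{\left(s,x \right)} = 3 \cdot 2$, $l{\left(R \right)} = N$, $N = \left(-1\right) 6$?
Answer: $402$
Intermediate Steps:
$N = -6$
$l{\left(R \right)} = -6$
$H{\left(s,x \right)} = 6$
$G{\left(v,P \right)} = 7 - 10 P$
$H{\left(-5,-1 \right)} G{\left(22,l{\left(5 \right)} \right)} = 6 \left(7 - -60\right) = 6 \left(7 + 60\right) = 6 \cdot 67 = 402$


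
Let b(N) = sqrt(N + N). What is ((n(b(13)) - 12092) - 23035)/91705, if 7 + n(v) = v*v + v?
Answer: -35108/91705 + sqrt(26)/91705 ≈ -0.38278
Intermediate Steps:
b(N) = sqrt(2)*sqrt(N) (b(N) = sqrt(2*N) = sqrt(2)*sqrt(N))
n(v) = -7 + v + v**2 (n(v) = -7 + (v*v + v) = -7 + (v**2 + v) = -7 + (v + v**2) = -7 + v + v**2)
((n(b(13)) - 12092) - 23035)/91705 = (((-7 + sqrt(2)*sqrt(13) + (sqrt(2)*sqrt(13))**2) - 12092) - 23035)/91705 = (((-7 + sqrt(26) + (sqrt(26))**2) - 12092) - 23035)*(1/91705) = (((-7 + sqrt(26) + 26) - 12092) - 23035)*(1/91705) = (((19 + sqrt(26)) - 12092) - 23035)*(1/91705) = ((-12073 + sqrt(26)) - 23035)*(1/91705) = (-35108 + sqrt(26))*(1/91705) = -35108/91705 + sqrt(26)/91705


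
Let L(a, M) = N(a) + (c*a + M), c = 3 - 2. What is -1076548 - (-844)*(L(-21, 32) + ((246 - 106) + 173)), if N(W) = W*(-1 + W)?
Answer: -413164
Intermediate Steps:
c = 1
L(a, M) = M + a + a*(-1 + a) (L(a, M) = a*(-1 + a) + (1*a + M) = a*(-1 + a) + (a + M) = a*(-1 + a) + (M + a) = M + a + a*(-1 + a))
-1076548 - (-844)*(L(-21, 32) + ((246 - 106) + 173)) = -1076548 - (-844)*((32 + (-21)²) + ((246 - 106) + 173)) = -1076548 - (-844)*((32 + 441) + (140 + 173)) = -1076548 - (-844)*(473 + 313) = -1076548 - (-844)*786 = -1076548 - 1*(-663384) = -1076548 + 663384 = -413164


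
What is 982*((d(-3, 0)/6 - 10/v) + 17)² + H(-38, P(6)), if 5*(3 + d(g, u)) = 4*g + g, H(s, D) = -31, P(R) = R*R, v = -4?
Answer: 672117/2 ≈ 3.3606e+5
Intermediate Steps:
P(R) = R²
d(g, u) = -3 + g (d(g, u) = -3 + (4*g + g)/5 = -3 + (5*g)/5 = -3 + g)
982*((d(-3, 0)/6 - 10/v) + 17)² + H(-38, P(6)) = 982*(((-3 - 3)/6 - 10/(-4)) + 17)² - 31 = 982*((-6*⅙ - 10*(-¼)) + 17)² - 31 = 982*((-1 + 5/2) + 17)² - 31 = 982*(3/2 + 17)² - 31 = 982*(37/2)² - 31 = 982*(1369/4) - 31 = 672179/2 - 31 = 672117/2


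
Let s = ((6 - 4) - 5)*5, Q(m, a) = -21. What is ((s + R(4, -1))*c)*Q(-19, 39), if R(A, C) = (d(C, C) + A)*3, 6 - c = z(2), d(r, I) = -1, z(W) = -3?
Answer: 1134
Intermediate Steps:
c = 9 (c = 6 - 1*(-3) = 6 + 3 = 9)
R(A, C) = -3 + 3*A (R(A, C) = (-1 + A)*3 = -3 + 3*A)
s = -15 (s = (2 - 5)*5 = -3*5 = -15)
((s + R(4, -1))*c)*Q(-19, 39) = ((-15 + (-3 + 3*4))*9)*(-21) = ((-15 + (-3 + 12))*9)*(-21) = ((-15 + 9)*9)*(-21) = -6*9*(-21) = -54*(-21) = 1134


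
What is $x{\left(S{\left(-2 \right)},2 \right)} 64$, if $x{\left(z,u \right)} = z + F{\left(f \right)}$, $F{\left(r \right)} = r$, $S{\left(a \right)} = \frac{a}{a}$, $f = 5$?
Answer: $384$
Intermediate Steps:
$S{\left(a \right)} = 1$
$x{\left(z,u \right)} = 5 + z$ ($x{\left(z,u \right)} = z + 5 = 5 + z$)
$x{\left(S{\left(-2 \right)},2 \right)} 64 = \left(5 + 1\right) 64 = 6 \cdot 64 = 384$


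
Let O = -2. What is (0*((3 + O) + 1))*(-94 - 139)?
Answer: 0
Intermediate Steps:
(0*((3 + O) + 1))*(-94 - 139) = (0*((3 - 2) + 1))*(-94 - 139) = (0*(1 + 1))*(-233) = (0*2)*(-233) = 0*(-233) = 0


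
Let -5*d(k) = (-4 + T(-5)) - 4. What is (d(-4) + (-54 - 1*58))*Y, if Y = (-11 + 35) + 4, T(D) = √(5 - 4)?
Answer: -15484/5 ≈ -3096.8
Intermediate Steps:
T(D) = 1 (T(D) = √1 = 1)
d(k) = 7/5 (d(k) = -((-4 + 1) - 4)/5 = -(-3 - 4)/5 = -⅕*(-7) = 7/5)
Y = 28 (Y = 24 + 4 = 28)
(d(-4) + (-54 - 1*58))*Y = (7/5 + (-54 - 1*58))*28 = (7/5 + (-54 - 58))*28 = (7/5 - 112)*28 = -553/5*28 = -15484/5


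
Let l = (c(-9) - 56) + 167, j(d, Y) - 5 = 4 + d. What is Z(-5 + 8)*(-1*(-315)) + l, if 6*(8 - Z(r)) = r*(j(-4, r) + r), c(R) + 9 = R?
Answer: 1353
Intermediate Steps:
j(d, Y) = 9 + d (j(d, Y) = 5 + (4 + d) = 9 + d)
c(R) = -9 + R
Z(r) = 8 - r*(5 + r)/6 (Z(r) = 8 - r*((9 - 4) + r)/6 = 8 - r*(5 + r)/6)
l = 93 (l = ((-9 - 9) - 56) + 167 = (-18 - 56) + 167 = -74 + 167 = 93)
Z(-5 + 8)*(-1*(-315)) + l = (8 - 5*(-5 + 8)/6 - (-5 + 8)²/6)*(-1*(-315)) + 93 = (8 - ⅚*3 - ⅙*3²)*315 + 93 = (8 - 5/2 - ⅙*9)*315 + 93 = (8 - 5/2 - 3/2)*315 + 93 = 4*315 + 93 = 1260 + 93 = 1353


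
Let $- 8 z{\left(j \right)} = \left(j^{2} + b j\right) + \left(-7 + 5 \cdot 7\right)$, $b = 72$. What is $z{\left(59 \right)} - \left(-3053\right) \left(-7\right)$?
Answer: $- \frac{178725}{8} \approx -22341.0$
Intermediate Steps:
$z{\left(j \right)} = - \frac{7}{2} - 9 j - \frac{j^{2}}{8}$ ($z{\left(j \right)} = - \frac{\left(j^{2} + 72 j\right) + \left(-7 + 5 \cdot 7\right)}{8} = - \frac{\left(j^{2} + 72 j\right) + \left(-7 + 35\right)}{8} = - \frac{\left(j^{2} + 72 j\right) + 28}{8} = - \frac{28 + j^{2} + 72 j}{8} = - \frac{7}{2} - 9 j - \frac{j^{2}}{8}$)
$z{\left(59 \right)} - \left(-3053\right) \left(-7\right) = \left(- \frac{7}{2} - 531 - \frac{59^{2}}{8}\right) - \left(-3053\right) \left(-7\right) = \left(- \frac{7}{2} - 531 - \frac{3481}{8}\right) - 21371 = - \frac{7757}{8} - 21371 = - \frac{178725}{8}$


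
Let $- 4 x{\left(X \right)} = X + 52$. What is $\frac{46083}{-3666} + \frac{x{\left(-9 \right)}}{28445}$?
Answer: $- \frac{873913563}{69519580} \approx -12.571$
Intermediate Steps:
$x{\left(X \right)} = -13 - \frac{X}{4}$ ($x{\left(X \right)} = - \frac{X + 52}{4} = - \frac{52 + X}{4} = -13 - \frac{X}{4}$)
$\frac{46083}{-3666} + \frac{x{\left(-9 \right)}}{28445} = \frac{46083}{-3666} + \frac{-13 - - \frac{9}{4}}{28445} = 46083 \left(- \frac{1}{3666}\right) + \left(-13 + \frac{9}{4}\right) \frac{1}{28445} = - \frac{15361}{1222} - \frac{43}{113780} = - \frac{873913563}{69519580}$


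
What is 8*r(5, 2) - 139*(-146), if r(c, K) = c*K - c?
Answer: 20334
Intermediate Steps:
r(c, K) = -c + K*c (r(c, K) = K*c - c = -c + K*c)
8*r(5, 2) - 139*(-146) = 8*(5*(-1 + 2)) - 139*(-146) = 8*(5*1) + 20294 = 8*5 + 20294 = 40 + 20294 = 20334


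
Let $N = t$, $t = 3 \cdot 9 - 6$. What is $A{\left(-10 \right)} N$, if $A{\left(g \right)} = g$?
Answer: $-210$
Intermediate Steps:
$t = 21$ ($t = 27 - 6 = 21$)
$N = 21$
$A{\left(-10 \right)} N = \left(-10\right) 21 = -210$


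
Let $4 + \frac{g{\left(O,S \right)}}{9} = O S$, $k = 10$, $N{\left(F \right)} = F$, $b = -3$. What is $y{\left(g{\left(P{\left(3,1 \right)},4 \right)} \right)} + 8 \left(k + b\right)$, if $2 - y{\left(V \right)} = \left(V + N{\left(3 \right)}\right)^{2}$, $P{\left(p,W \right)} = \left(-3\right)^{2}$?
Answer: $-84623$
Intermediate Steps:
$P{\left(p,W \right)} = 9$
$g{\left(O,S \right)} = -36 + 9 O S$
$y{\left(V \right)} = 2 - \left(3 + V\right)^{2}$ ($y{\left(V \right)} = 2 - \left(V + 3\right)^{2} = 2 - \left(3 + V\right)^{2}$)
$y{\left(g{\left(P{\left(3,1 \right)},4 \right)} \right)} + 8 \left(k + b\right) = \left(2 - \left(3 - \left(36 - 324\right)\right)^{2}\right) + 8 \left(10 - 3\right) = \left(2 - \left(3 + \left(-36 + 324\right)\right)^{2}\right) + 8 \cdot 7 = \left(2 - \left(3 + 288\right)^{2}\right) + 56 = \left(2 - 291^{2}\right) + 56 = \left(2 - 84681\right) + 56 = -84679 + 56 = -84623$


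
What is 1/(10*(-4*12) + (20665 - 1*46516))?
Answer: -1/26331 ≈ -3.7978e-5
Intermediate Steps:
1/(10*(-4*12) + (20665 - 1*46516)) = 1/(10*(-48) + (20665 - 46516)) = 1/(-480 - 25851) = 1/(-26331) = -1/26331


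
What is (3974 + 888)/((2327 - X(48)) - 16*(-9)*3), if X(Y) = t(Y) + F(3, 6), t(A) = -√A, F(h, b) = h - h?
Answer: 93806/53231 - 136*√3/53231 ≈ 1.7578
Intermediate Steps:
F(h, b) = 0
X(Y) = -√Y (X(Y) = -√Y + 0 = -√Y)
(3974 + 888)/((2327 - X(48)) - 16*(-9)*3) = (3974 + 888)/((2327 - (-1)*√48) - 16*(-9)*3) = 4862/((2327 - (-1)*4*√3) + 144*3) = 4862/((2327 - (-4)*√3) + 432) = 4862/((2327 + 4*√3) + 432) = 4862/(2759 + 4*√3)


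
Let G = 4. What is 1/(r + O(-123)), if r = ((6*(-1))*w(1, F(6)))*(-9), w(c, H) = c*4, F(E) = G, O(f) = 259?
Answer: 1/475 ≈ 0.0021053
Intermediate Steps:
F(E) = 4
w(c, H) = 4*c
r = 216 (r = ((6*(-1))*(4*1))*(-9) = -6*4*(-9) = -24*(-9) = 216)
1/(r + O(-123)) = 1/(216 + 259) = 1/475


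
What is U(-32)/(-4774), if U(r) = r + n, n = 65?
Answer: -3/434 ≈ -0.0069124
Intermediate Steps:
U(r) = 65 + r (U(r) = r + 65 = 65 + r)
U(-32)/(-4774) = (65 - 32)/(-4774) = 33*(-1/4774) = -3/434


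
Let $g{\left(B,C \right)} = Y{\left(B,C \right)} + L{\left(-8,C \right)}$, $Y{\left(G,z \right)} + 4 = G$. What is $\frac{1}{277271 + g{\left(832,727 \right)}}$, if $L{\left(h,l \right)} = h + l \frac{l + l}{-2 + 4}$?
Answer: $\frac{1}{806620} \approx 1.2397 \cdot 10^{-6}$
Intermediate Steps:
$Y{\left(G,z \right)} = -4 + G$
$L{\left(h,l \right)} = h + l^{2}$ ($L{\left(h,l \right)} = h + l \frac{2 l}{2} = h + l 2 l \frac{1}{2} = h + l l = h + l^{2}$)
$g{\left(B,C \right)} = -12 + B + C^{2}$ ($g{\left(B,C \right)} = \left(-4 + B\right) + \left(-8 + C^{2}\right) = -12 + B + C^{2}$)
$\frac{1}{277271 + g{\left(832,727 \right)}} = \frac{1}{277271 + \left(-12 + 832 + 727^{2}\right)} = \frac{1}{277271 + \left(-12 + 832 + 528529\right)} = \frac{1}{277271 + 529349} = \frac{1}{806620}$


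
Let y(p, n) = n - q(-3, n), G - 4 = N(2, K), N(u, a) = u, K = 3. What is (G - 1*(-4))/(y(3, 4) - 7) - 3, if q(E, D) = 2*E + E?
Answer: -4/3 ≈ -1.3333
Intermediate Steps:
G = 6 (G = 4 + 2 = 6)
q(E, D) = 3*E
y(p, n) = 9 + n (y(p, n) = n - 3*(-3) = n - 1*(-9) = n + 9 = 9 + n)
(G - 1*(-4))/(y(3, 4) - 7) - 3 = (6 - 1*(-4))/((9 + 4) - 7) - 3 = (6 + 4)/(13 - 7) - 3 = 10/6 - 3 = (⅙)*10 - 3 = 5/3 - 3 = -4/3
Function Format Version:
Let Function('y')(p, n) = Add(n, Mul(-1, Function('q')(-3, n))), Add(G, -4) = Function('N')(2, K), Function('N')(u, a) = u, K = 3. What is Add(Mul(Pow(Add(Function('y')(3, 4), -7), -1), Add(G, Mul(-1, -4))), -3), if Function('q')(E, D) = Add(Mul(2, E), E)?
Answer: Rational(-4, 3) ≈ -1.3333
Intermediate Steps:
G = 6 (G = Add(4, 2) = 6)
Function('q')(E, D) = Mul(3, E)
Function('y')(p, n) = Add(9, n) (Function('y')(p, n) = Add(n, Mul(-1, Mul(3, -3))) = Add(n, Mul(-1, -9)) = Add(n, 9) = Add(9, n))
Add(Mul(Pow(Add(Function('y')(3, 4), -7), -1), Add(G, Mul(-1, -4))), -3) = Add(Mul(Pow(Add(Add(9, 4), -7), -1), Add(6, Mul(-1, -4))), -3) = Add(Mul(Pow(Add(13, -7), -1), Add(6, 4)), -3) = Add(Mul(Pow(6, -1), 10), -3) = Add(Mul(Rational(1, 6), 10), -3) = Add(Rational(5, 3), -3) = Rational(-4, 3)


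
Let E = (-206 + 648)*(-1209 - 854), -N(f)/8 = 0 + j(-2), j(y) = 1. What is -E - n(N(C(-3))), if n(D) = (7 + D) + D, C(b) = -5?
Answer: 911855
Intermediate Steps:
N(f) = -8 (N(f) = -8*(0 + 1) = -8*1 = -8)
n(D) = 7 + 2*D
E = -911846 (E = 442*(-2063) = -911846)
-E - n(N(C(-3))) = -1*(-911846) - (7 + 2*(-8)) = 911846 - (7 - 16) = 911846 - 1*(-9) = 911846 + 9 = 911855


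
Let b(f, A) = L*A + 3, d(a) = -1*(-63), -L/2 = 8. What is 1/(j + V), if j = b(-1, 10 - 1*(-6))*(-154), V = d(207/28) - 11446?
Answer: 1/27579 ≈ 3.6259e-5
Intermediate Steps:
L = -16 (L = -2*8 = -16)
d(a) = 63
b(f, A) = 3 - 16*A (b(f, A) = -16*A + 3 = 3 - 16*A)
V = -11383 (V = 63 - 11446 = -11383)
j = 38962 (j = (3 - 16*(10 - 1*(-6)))*(-154) = (3 - 16*(10 + 6))*(-154) = (3 - 16*16)*(-154) = (3 - 256)*(-154) = -253*(-154) = 38962)
1/(j + V) = 1/(38962 - 11383) = 1/27579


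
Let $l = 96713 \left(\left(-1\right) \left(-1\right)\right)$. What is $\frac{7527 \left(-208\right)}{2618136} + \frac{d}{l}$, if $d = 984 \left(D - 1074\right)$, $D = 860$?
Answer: $- \frac{1722382418}{620607321} \approx -2.7753$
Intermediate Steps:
$l = 96713$ ($l = 96713 \cdot 1 = 96713$)
$d = -210576$ ($d = 984 \left(860 - 1074\right) = 984 \left(-214\right) = -210576$)
$\frac{7527 \left(-208\right)}{2618136} + \frac{d}{l} = \frac{7527 \left(-208\right)}{2618136} - \frac{210576}{96713} = \left(-1565616\right) \frac{1}{2618136} - \frac{210576}{96713} = - \frac{65234}{109089} - \frac{210576}{96713} = - \frac{1722382418}{620607321}$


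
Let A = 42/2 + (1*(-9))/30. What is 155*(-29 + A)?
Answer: -2573/2 ≈ -1286.5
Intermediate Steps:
A = 207/10 (A = 42*(½) - 9*1/30 = 21 - 3/10 = 207/10 ≈ 20.700)
155*(-29 + A) = 155*(-29 + 207/10) = 155*(-83/10) = -2573/2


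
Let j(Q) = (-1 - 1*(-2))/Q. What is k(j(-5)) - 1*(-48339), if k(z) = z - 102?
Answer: 241184/5 ≈ 48237.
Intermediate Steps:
j(Q) = 1/Q (j(Q) = (-1 + 2)/Q = 1/Q)
k(z) = -102 + z
k(j(-5)) - 1*(-48339) = (-102 + 1/(-5)) - 1*(-48339) = (-102 - ⅕) + 48339 = -511/5 + 48339 = 241184/5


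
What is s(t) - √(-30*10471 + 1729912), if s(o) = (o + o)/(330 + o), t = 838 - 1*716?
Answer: 61/113 - √1415782 ≈ -1189.3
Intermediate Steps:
t = 122 (t = 838 - 716 = 122)
s(o) = 2*o/(330 + o) (s(o) = (2*o)/(330 + o) = 2*o/(330 + o))
s(t) - √(-30*10471 + 1729912) = 2*122/(330 + 122) - √(-30*10471 + 1729912) = 2*122/452 - √(-314130 + 1729912) = 2*122*(1/452) - √1415782 = 61/113 - √1415782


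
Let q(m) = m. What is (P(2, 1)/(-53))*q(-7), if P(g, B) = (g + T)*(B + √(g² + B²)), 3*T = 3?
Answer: 21/53 + 21*√5/53 ≈ 1.2822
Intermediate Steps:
T = 1 (T = (⅓)*3 = 1)
P(g, B) = (1 + g)*(B + √(B² + g²)) (P(g, B) = (g + 1)*(B + √(g² + B²)) = (1 + g)*(B + √(B² + g²)))
(P(2, 1)/(-53))*q(-7) = ((1 + √(1² + 2²) + 1*2 + 2*√(1² + 2²))/(-53))*(-7) = ((1 + √(1 + 4) + 2 + 2*√(1 + 4))*(-1/53))*(-7) = ((1 + √5 + 2 + 2*√5)*(-1/53))*(-7) = ((3 + 3*√5)*(-1/53))*(-7) = (-3/53 - 3*√5/53)*(-7) = 21/53 + 21*√5/53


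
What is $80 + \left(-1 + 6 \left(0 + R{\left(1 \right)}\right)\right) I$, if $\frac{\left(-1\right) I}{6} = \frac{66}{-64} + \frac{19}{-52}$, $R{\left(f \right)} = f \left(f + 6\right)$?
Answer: $\frac{88103}{208} \approx 423.57$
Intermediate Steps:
$R{\left(f \right)} = f \left(6 + f\right)$
$I = \frac{1743}{208}$ ($I = - 6 \left(\frac{66}{-64} + \frac{19}{-52}\right) = - 6 \left(66 \left(- \frac{1}{64}\right) + 19 \left(- \frac{1}{52}\right)\right) = - 6 \left(- \frac{33}{32} - \frac{19}{52}\right) = \left(-6\right) \left(- \frac{581}{416}\right) = \frac{1743}{208} \approx 8.3798$)
$80 + \left(-1 + 6 \left(0 + R{\left(1 \right)}\right)\right) I = 80 + \left(-1 + 6 \left(0 + 1 \left(6 + 1\right)\right)\right) \frac{1743}{208} = 80 + \left(-1 + 6 \left(0 + 1 \cdot 7\right)\right) \frac{1743}{208} = 80 + \left(-1 + 6 \left(0 + 7\right)\right) \frac{1743}{208} = 80 + \left(-1 + 6 \cdot 7\right) \frac{1743}{208} = 80 + \left(-1 + 42\right) \frac{1743}{208} = 80 + 41 \cdot \frac{1743}{208} = 80 + \frac{71463}{208} = \frac{88103}{208}$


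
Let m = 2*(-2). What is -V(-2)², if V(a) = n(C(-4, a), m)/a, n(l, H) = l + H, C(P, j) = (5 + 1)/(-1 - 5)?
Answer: -25/4 ≈ -6.2500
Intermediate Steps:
C(P, j) = -1 (C(P, j) = 6/(-6) = 6*(-⅙) = -1)
m = -4
n(l, H) = H + l
V(a) = -5/a (V(a) = (-4 - 1)/a = -5/a)
-V(-2)² = -(-5/(-2))² = -(-5*(-½))² = -(5/2)² = -1*25/4 = -25/4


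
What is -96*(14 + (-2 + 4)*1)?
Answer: -1536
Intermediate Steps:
-96*(14 + (-2 + 4)*1) = -96*(14 + 2*1) = -96*(14 + 2) = -96*16 = -1536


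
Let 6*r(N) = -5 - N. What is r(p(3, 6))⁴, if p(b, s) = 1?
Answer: 1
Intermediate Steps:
r(N) = -⅚ - N/6 (r(N) = (-5 - N)/6 = -⅚ - N/6)
r(p(3, 6))⁴ = (-⅚ - ⅙*1)⁴ = (-⅚ - ⅙)⁴ = (-1)⁴ = 1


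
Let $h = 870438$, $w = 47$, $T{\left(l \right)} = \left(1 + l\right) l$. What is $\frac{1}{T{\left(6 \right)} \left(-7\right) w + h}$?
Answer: $\frac{1}{856620} \approx 1.1674 \cdot 10^{-6}$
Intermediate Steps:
$T{\left(l \right)} = l \left(1 + l\right)$
$\frac{1}{T{\left(6 \right)} \left(-7\right) w + h} = \frac{1}{6 \left(1 + 6\right) \left(-7\right) 47 + 870438} = \frac{1}{6 \cdot 7 \left(-7\right) 47 + 870438} = \frac{1}{42 \left(-7\right) 47 + 870438} = \frac{1}{\left(-294\right) 47 + 870438} = \frac{1}{-13818 + 870438} = \frac{1}{856620}$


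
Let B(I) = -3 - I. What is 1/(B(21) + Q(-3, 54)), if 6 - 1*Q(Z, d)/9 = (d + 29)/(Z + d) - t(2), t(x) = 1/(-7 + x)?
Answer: 85/1152 ≈ 0.073785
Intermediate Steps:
Q(Z, d) = 261/5 - 9*(29 + d)/(Z + d) (Q(Z, d) = 54 - 9*((d + 29)/(Z + d) - 1/(-7 + 2)) = 54 - 9*((29 + d)/(Z + d) - 1/(-5)) = 54 - 9*((29 + d)/(Z + d) - 1*(-⅕)) = 54 - 9*((29 + d)/(Z + d) + ⅕) = 54 - 9*(⅕ + (29 + d)/(Z + d)) = 54 + (-9/5 - 9*(29 + d)/(Z + d)) = 261/5 - 9*(29 + d)/(Z + d))
1/(B(21) + Q(-3, 54)) = 1/((-3 - 1*21) + 9*(-145 + 24*54 + 29*(-3))/(5*(-3 + 54))) = 1/((-3 - 21) + (9/5)*(-145 + 1296 - 87)/51) = 1/(-24 + (9/5)*(1/51)*1064) = 1/(-24 + 3192/85) = 1/(1152/85) = 85/1152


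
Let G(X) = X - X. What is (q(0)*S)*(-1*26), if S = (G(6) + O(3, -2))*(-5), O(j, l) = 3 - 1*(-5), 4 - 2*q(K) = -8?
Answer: 6240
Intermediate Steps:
q(K) = 6 (q(K) = 2 - ½*(-8) = 2 + 4 = 6)
O(j, l) = 8 (O(j, l) = 3 + 5 = 8)
G(X) = 0
S = -40 (S = (0 + 8)*(-5) = 8*(-5) = -40)
(q(0)*S)*(-1*26) = (6*(-40))*(-1*26) = -240*(-26) = 6240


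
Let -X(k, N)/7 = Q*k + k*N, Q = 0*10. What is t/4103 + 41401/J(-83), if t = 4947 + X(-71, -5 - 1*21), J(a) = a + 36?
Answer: -15476648/17531 ≈ -882.82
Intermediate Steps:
Q = 0
X(k, N) = -7*N*k (X(k, N) = -7*(0*k + k*N) = -7*(0 + N*k) = -7*N*k)
J(a) = 36 + a
t = -7975 (t = 4947 - 7*(-5 - 1*21)*(-71) = 4947 - 7*(-5 - 21)*(-71) = 4947 - 7*(-26)*(-71) = 4947 - 12922 = -7975)
t/4103 + 41401/J(-83) = -7975/4103 + 41401/(36 - 83) = -7975*1/4103 + 41401/(-47) = -725/373 + 41401*(-1/47) = -725/373 - 41401/47 = -15476648/17531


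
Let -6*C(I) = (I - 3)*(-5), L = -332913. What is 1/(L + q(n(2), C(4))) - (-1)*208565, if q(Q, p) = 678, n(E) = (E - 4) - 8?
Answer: 69292592774/332235 ≈ 2.0857e+5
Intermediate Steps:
n(E) = -12 + E (n(E) = (-4 + E) - 8 = -12 + E)
C(I) = -5/2 + 5*I/6 (C(I) = -(I - 3)*(-5)/6 = -(-3 + I)*(-5)/6 = -(15 - 5*I)/6 = -5/2 + 5*I/6)
1/(L + q(n(2), C(4))) - (-1)*208565 = 1/(-332913 + 678) - (-1)*208565 = 1/(-332235) - 1*(-208565) = -1/332235 + 208565 = 69292592774/332235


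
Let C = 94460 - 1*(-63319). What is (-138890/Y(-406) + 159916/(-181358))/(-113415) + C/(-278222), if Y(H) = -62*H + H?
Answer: -2870188547399732561/5061701384818197630 ≈ -0.56704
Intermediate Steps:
C = 157779 (C = 94460 + 63319 = 157779)
Y(H) = -61*H
(-138890/Y(-406) + 159916/(-181358))/(-113415) + C/(-278222) = (-138890/((-61*(-406))) + 159916/(-181358))/(-113415) + 157779/(-278222) = (-138890/24766 + 159916*(-1/181358))*(-1/113415) + 157779*(-1/278222) = (-138890*1/24766 - 79958/90679)*(-1/113415) - 157779/278222 = (-69445/12383 - 79958/90679)*(-1/113415) - 157779/278222 = -7287323069/1122878057*(-1/113415) - 157779/278222 = 7287323069/127351214834655 - 157779/278222 = -2870188547399732561/5061701384818197630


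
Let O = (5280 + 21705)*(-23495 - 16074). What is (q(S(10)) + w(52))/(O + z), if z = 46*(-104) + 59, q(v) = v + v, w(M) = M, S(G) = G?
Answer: -12/177962365 ≈ -6.7430e-8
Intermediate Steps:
O = -1067769465 (O = 26985*(-39569) = -1067769465)
q(v) = 2*v
z = -4725 (z = -4784 + 59 = -4725)
(q(S(10)) + w(52))/(O + z) = (2*10 + 52)/(-1067769465 - 4725) = (20 + 52)/(-1067774190) = 72*(-1/1067774190) = -12/177962365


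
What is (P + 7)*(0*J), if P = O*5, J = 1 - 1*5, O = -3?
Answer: 0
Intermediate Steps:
J = -4 (J = 1 - 5 = -4)
P = -15 (P = -3*5 = -15)
(P + 7)*(0*J) = (-15 + 7)*(0*(-4)) = -8*0 = 0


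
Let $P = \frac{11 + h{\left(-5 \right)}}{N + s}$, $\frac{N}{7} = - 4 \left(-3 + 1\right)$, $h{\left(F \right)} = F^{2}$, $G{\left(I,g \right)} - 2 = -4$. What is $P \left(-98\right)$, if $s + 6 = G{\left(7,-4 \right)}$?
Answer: $- \frac{147}{2} \approx -73.5$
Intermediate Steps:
$G{\left(I,g \right)} = -2$ ($G{\left(I,g \right)} = 2 - 4 = -2$)
$s = -8$ ($s = -6 - 2 = -8$)
$N = 56$ ($N = 7 \left(- 4 \left(-3 + 1\right)\right) = 7 \left(\left(-4\right) \left(-2\right)\right) = 7 \cdot 8 = 56$)
$P = \frac{3}{4}$ ($P = \frac{11 + \left(-5\right)^{2}}{56 - 8} = \frac{11 + 25}{48} = 36 \cdot \frac{1}{48} = \frac{3}{4} \approx 0.75$)
$P \left(-98\right) = \frac{3}{4} \left(-98\right) = - \frac{147}{2}$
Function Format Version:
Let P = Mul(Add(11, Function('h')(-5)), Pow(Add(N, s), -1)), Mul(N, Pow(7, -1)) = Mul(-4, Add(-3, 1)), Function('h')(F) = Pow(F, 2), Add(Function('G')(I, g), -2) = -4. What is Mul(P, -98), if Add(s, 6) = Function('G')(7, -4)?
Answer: Rational(-147, 2) ≈ -73.500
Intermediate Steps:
Function('G')(I, g) = -2 (Function('G')(I, g) = Add(2, -4) = -2)
s = -8 (s = Add(-6, -2) = -8)
N = 56 (N = Mul(7, Mul(-4, Add(-3, 1))) = Mul(7, Mul(-4, -2)) = Mul(7, 8) = 56)
P = Rational(3, 4) (P = Mul(Add(11, Pow(-5, 2)), Pow(Add(56, -8), -1)) = Mul(Add(11, 25), Pow(48, -1)) = Mul(36, Rational(1, 48)) = Rational(3, 4) ≈ 0.75000)
Mul(P, -98) = Mul(Rational(3, 4), -98) = Rational(-147, 2)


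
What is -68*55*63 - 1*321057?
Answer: -556677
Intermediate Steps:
-68*55*63 - 1*321057 = -3740*63 - 321057 = -235620 - 321057 = -556677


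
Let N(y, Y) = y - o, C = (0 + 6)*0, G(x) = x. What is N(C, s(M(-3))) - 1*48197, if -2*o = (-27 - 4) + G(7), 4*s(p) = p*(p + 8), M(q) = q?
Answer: -48209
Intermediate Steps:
s(p) = p*(8 + p)/4 (s(p) = (p*(p + 8))/4 = (p*(8 + p))/4 = p*(8 + p)/4)
o = 12 (o = -((-27 - 4) + 7)/2 = -(-31 + 7)/2 = -½*(-24) = 12)
C = 0 (C = 6*0 = 0)
N(y, Y) = -12 + y (N(y, Y) = y - 1*12 = y - 12 = -12 + y)
N(C, s(M(-3))) - 1*48197 = (-12 + 0) - 1*48197 = -12 - 48197 = -48209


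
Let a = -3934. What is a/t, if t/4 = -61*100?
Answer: 1967/12200 ≈ 0.16123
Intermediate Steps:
t = -24400 (t = 4*(-61*100) = 4*(-6100) = -24400)
a/t = -3934/(-24400) = -3934*(-1/24400) = 1967/12200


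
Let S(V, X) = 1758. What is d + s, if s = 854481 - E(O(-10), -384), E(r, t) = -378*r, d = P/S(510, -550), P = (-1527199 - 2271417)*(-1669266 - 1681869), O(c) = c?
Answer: 2121861760253/293 ≈ 7.2419e+9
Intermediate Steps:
P = 12729675029160 (P = -3798616*(-3351135) = 12729675029160)
d = 2121612504860/293 (d = 12729675029160/1758 = 12729675029160*(1/1758) = 2121612504860/293 ≈ 7.2410e+9)
s = 850701 (s = 854481 - (-378)*(-10) = 854481 - 1*3780 = 854481 - 3780 = 850701)
d + s = 2121612504860/293 + 850701 = 2121861760253/293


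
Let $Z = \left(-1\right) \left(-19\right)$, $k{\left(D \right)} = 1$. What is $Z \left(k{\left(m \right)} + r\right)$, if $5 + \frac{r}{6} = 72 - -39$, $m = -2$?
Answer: $12103$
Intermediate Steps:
$Z = 19$
$r = 636$ ($r = -30 + 6 \left(72 - -39\right) = -30 + 6 \left(72 + 39\right) = -30 + 6 \cdot 111 = -30 + 666 = 636$)
$Z \left(k{\left(m \right)} + r\right) = 19 \left(1 + 636\right) = 19 \cdot 637 = 12103$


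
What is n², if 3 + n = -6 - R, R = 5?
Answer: 196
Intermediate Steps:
n = -14 (n = -3 + (-6 - 1*5) = -3 + (-6 - 5) = -3 - 11 = -14)
n² = (-14)² = 196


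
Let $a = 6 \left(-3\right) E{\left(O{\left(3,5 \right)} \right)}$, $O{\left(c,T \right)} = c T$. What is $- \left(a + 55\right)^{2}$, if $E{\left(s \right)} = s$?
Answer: $-46225$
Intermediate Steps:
$O{\left(c,T \right)} = T c$
$a = -270$ ($a = 6 \left(-3\right) 5 \cdot 3 = \left(-18\right) 15 = -270$)
$- \left(a + 55\right)^{2} = - \left(-270 + 55\right)^{2} = - \left(-215\right)^{2} = \left(-1\right) 46225 = -46225$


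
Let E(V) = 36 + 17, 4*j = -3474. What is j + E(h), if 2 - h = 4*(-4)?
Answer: -1631/2 ≈ -815.50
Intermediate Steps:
j = -1737/2 (j = (1/4)*(-3474) = -1737/2 ≈ -868.50)
h = 18 (h = 2 - 4*(-4) = 2 - 1*(-16) = 2 + 16 = 18)
E(V) = 53
j + E(h) = -1737/2 + 53 = -1631/2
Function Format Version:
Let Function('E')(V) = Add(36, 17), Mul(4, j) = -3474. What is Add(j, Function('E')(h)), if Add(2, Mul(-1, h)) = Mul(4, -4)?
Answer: Rational(-1631, 2) ≈ -815.50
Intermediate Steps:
j = Rational(-1737, 2) (j = Mul(Rational(1, 4), -3474) = Rational(-1737, 2) ≈ -868.50)
h = 18 (h = Add(2, Mul(-1, Mul(4, -4))) = Add(2, Mul(-1, -16)) = Add(2, 16) = 18)
Function('E')(V) = 53
Add(j, Function('E')(h)) = Add(Rational(-1737, 2), 53) = Rational(-1631, 2)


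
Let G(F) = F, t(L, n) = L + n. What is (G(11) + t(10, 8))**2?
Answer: 841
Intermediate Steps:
(G(11) + t(10, 8))**2 = (11 + (10 + 8))**2 = (11 + 18)**2 = 29**2 = 841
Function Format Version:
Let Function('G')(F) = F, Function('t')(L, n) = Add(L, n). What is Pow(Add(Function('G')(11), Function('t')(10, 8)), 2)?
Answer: 841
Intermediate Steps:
Pow(Add(Function('G')(11), Function('t')(10, 8)), 2) = Pow(Add(11, Add(10, 8)), 2) = Pow(Add(11, 18), 2) = Pow(29, 2) = 841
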